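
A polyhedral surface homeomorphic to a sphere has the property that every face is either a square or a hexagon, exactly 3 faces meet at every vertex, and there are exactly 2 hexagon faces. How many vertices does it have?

12

Let x be the number of squares; then F = 2 + x.
Edge–face incidences: 2E = 6·2 + 4·x = 12 + 4x.
Every vertex has degree 3, so 3V = 2E.
Euler: V − E + F = 2 ⇒ (2E)/3 − E + (2 + x) = 2.
Multiply by 6: 2·(2E) − 3·(2E) + 6·(2 + x) = 12, i.e. 12 + 6x − (12 + 4x) = 12.
Collecting terms: 2x = 12, so x = 6.
Then 2E = 12 + 4·6 = 36, so E = 18, V = 2E/3 = 12, F = 2 + 6 = 8.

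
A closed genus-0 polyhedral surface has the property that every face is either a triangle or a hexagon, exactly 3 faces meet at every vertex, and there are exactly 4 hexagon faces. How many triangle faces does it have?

4

Let x be the number of triangles; then F = 4 + x.
Edge–face incidences: 2E = 6·4 + 3·x = 24 + 3x.
Every vertex has degree 3, so 3V = 2E.
Euler: V − E + F = 2 ⇒ (2E)/3 − E + (4 + x) = 2.
Multiply by 6: 2·(2E) − 3·(2E) + 6·(4 + x) = 12, i.e. 24 + 6x − (24 + 3x) = 12.
Collecting terms: 3x = 12, so x = 4.
Then 2E = 24 + 3·4 = 36, so E = 18, V = 2E/3 = 12, F = 4 + 4 = 8.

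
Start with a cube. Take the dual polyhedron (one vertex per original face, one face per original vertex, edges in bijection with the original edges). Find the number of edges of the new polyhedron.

12

The base solid has V = 8, E = 12, F = 6.
The dual swaps V and F and preserves E: V′ = F = 6, E′ = E = 12, F′ = V = 8.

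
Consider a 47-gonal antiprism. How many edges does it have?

188

An antiprism on an n-gon has two n-gon caps and 2n triangles: V = 2·47 = 94, E = 4·47 = 188, F = 2·47 + 2 = 96.
Check: V − E + F = 94 − 188 + 96 = 2.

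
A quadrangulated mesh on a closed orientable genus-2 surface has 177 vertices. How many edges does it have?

358

χ = 2 − 2·2 = -2, and every face is a square so 4F = 2E.
V − E + F = -2 with E = 4F/2 gives 177 − (4/2 − 1)·F = -2, so F = 179 and E = 358.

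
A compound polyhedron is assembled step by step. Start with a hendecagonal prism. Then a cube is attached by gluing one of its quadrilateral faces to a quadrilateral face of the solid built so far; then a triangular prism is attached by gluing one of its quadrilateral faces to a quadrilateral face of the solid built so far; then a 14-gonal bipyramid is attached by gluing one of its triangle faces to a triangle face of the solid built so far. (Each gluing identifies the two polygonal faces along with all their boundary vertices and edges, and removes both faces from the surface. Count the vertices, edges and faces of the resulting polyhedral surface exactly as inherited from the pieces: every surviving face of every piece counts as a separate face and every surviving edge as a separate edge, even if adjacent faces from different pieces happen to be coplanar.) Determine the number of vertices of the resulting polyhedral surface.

41

A hendecagonal prism: V=22, E=33, F=13.
Attach a cube (V=8, E=12, F=6) along a 4-gon: merge 4 vertices and 4 edges, delete both glued faces → V=26, E=41, F=17.
Attach a triangular prism (V=6, E=9, F=5) along a 4-gon: merge 4 vertices and 4 edges, delete both glued faces → V=28, E=46, F=20.
Attach a 14-gonal bipyramid (V=16, E=42, F=28) along a 3-gon: merge 3 vertices and 3 edges, delete both glued faces → V=41, E=85, F=46.
Check: V − E + F = 41 − 85 + 46 = 2.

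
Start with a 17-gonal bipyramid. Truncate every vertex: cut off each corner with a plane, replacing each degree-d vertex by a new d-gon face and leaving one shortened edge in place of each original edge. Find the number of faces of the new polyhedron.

53

The base solid has V = 19, E = 51, F = 34.
Truncation replaces each original edge-end by a new vertex, so V′ = 2E = 102.
Each original edge survives, and each old vertex of degree d contributes d new edges; summing degrees gives Σd = 2E, so E′ = E + 2E = 3E = 153.
Each original face survives and each original vertex becomes one new face: F′ = F + V = 53.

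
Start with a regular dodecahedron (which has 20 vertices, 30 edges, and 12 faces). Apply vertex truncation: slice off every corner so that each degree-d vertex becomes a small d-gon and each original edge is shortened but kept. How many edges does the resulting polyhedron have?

Truncation replaces each original edge-end by a new vertex, so V′ = 2E = 60.
Each original edge survives, and each old vertex of degree d contributes d new edges; summing degrees gives Σd = 2E, so E′ = E + 2E = 3E = 90.
Each original face survives and each original vertex becomes one new face: F′ = F + V = 32.

90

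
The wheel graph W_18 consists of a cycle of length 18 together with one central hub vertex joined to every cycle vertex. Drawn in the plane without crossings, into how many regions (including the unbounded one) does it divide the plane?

W_18 has V = 18 + 1 = 19 vertices and E = 2·18 = 36 edges.
By Euler's formula F = 2 − V + E = 2 − 19 + 36 = 19.

19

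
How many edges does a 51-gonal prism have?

153

A prism on an n-gon has two n-gon bases and n rectangular sides: V = 2·51 = 102, E = 3·51 = 153, F = 51 + 2 = 53.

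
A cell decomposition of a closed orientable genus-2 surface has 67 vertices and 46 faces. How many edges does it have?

For a closed orientable surface of genus 2, χ = 2 − 2·2 = -2.
E = V + F − (-2) = 67 + 46 − (-2) = 115.

115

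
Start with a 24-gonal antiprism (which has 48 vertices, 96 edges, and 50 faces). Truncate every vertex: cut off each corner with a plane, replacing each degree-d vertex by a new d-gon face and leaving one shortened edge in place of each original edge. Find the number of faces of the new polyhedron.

Truncation replaces each original edge-end by a new vertex, so V′ = 2E = 192.
Each original edge survives, and each old vertex of degree d contributes d new edges; summing degrees gives Σd = 2E, so E′ = E + 2E = 3E = 288.
Each original face survives and each original vertex becomes one new face: F′ = F + V = 98.

98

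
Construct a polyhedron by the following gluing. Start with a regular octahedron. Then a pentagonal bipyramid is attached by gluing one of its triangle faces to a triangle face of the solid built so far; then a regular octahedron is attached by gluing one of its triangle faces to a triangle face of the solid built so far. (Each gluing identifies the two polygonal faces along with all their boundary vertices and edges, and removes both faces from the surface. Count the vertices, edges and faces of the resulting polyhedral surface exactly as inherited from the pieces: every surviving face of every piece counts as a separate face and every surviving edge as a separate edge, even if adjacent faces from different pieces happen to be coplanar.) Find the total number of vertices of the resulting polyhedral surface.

13

A regular octahedron: V=6, E=12, F=8.
Attach a pentagonal bipyramid (V=7, E=15, F=10) along a 3-gon: merge 3 vertices and 3 edges, delete both glued faces → V=10, E=24, F=16.
Attach a regular octahedron (V=6, E=12, F=8) along a 3-gon: merge 3 vertices and 3 edges, delete both glued faces → V=13, E=33, F=22.
Check: V − E + F = 13 − 33 + 22 = 2.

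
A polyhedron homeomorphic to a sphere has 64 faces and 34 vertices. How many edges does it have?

96

Here V − E + F = 2.
E = V + F − (2) = 34 + 64 − (2) = 96.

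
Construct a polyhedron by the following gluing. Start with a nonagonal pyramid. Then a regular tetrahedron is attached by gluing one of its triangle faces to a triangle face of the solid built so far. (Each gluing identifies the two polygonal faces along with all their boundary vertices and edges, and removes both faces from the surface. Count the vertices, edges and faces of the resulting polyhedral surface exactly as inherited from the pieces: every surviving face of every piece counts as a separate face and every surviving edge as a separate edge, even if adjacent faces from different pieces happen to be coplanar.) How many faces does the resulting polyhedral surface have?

12

A nonagonal pyramid: V=10, E=18, F=10.
Attach a regular tetrahedron (V=4, E=6, F=4) along a 3-gon: merge 3 vertices and 3 edges, delete both glued faces → V=11, E=21, F=12.
Check: V − E + F = 11 − 21 + 12 = 2.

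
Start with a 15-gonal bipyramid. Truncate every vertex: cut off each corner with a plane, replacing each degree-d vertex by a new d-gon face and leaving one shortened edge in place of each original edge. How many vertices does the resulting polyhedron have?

The base solid has V = 17, E = 45, F = 30.
Truncation replaces each original edge-end by a new vertex, so V′ = 2E = 90.
Each original edge survives, and each old vertex of degree d contributes d new edges; summing degrees gives Σd = 2E, so E′ = E + 2E = 3E = 135.
Each original face survives and each original vertex becomes one new face: F′ = F + V = 47.

90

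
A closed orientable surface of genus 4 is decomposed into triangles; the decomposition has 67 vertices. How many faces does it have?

χ = 2 − 2·4 = -6, and every face is a triangle so 3F = 2E.
V − E + F = -6 with E = 3F/2 gives 67 − (3/2 − 1)·F = -6, so F = 146 and E = 219.

146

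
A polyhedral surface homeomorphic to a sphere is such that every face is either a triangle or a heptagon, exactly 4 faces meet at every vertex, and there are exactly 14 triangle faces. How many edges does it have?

Let x be the number of heptagons; then F = 14 + x.
Edge–face incidences: 2E = 3·14 + 7·x = 42 + 7x.
Every vertex has degree 4, so 4V = 2E.
Euler: V − E + F = 2 ⇒ (2E)/4 − E + (14 + x) = 2.
Multiply by 8: 2·(2E) − 4·(2E) + 8·(14 + x) = 16, i.e. 112 + 8x − 2·(42 + 7x) = 16.
Collecting terms: −6x + 28 = 16, so −6x = −12, so x = 2.
Then 2E = 42 + 7·2 = 56, so E = 28, V = 2E/4 = 14, F = 14 + 2 = 16.

28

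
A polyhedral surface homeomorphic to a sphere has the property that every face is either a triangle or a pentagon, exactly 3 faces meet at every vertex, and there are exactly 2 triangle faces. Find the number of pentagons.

Let x be the number of pentagons; then F = 2 + x.
Edge–face incidences: 2E = 3·2 + 5·x = 6 + 5x.
Every vertex has degree 3, so 3V = 2E.
Euler: V − E + F = 2 ⇒ (2E)/3 − E + (2 + x) = 2.
Multiply by 6: 2·(2E) − 3·(2E) + 6·(2 + x) = 12, i.e. 12 + 6x − (6 + 5x) = 12.
Collecting terms: x + 6 = 12, so x = 6.
Then 2E = 6 + 5·6 = 36, so E = 18, V = 2E/3 = 12, F = 2 + 6 = 8.

6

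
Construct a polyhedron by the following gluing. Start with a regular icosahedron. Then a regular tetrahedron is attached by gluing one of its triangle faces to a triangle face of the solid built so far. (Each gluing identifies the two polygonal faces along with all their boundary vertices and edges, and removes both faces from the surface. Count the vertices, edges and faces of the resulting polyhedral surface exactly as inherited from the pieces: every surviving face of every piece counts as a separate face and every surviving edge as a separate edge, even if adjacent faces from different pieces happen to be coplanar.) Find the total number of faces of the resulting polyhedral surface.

22

A regular icosahedron: V=12, E=30, F=20.
Attach a regular tetrahedron (V=4, E=6, F=4) along a 3-gon: merge 3 vertices and 3 edges, delete both glued faces → V=13, E=33, F=22.
Check: V − E + F = 13 − 33 + 22 = 2.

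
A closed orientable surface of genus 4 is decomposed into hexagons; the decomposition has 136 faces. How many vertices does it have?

χ = 2 − 2·4 = -6, and every face is a hexagon so 6F = 2E.
E = 6·136/2 = 408. Then V = -6 + E − F = -6 + 408 − 136 = 266.

266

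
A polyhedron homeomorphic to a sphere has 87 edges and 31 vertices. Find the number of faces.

58

Here V − E + F = 2.
F = 2 − V + E = 2 − 31 + 87 = 58.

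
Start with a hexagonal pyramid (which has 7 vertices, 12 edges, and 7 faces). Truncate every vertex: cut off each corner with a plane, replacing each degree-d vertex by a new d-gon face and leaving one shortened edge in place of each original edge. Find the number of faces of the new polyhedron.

14

Truncation replaces each original edge-end by a new vertex, so V′ = 2E = 24.
Each original edge survives, and each old vertex of degree d contributes d new edges; summing degrees gives Σd = 2E, so E′ = E + 2E = 3E = 36.
Each original face survives and each original vertex becomes one new face: F′ = F + V = 14.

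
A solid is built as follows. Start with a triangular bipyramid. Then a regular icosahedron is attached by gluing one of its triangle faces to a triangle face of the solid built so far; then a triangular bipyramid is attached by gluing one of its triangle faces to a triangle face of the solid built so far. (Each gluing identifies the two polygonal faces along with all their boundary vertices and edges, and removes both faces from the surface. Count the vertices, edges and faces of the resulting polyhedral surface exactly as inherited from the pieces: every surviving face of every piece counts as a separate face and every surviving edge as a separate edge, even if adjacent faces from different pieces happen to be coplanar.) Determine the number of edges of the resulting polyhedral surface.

42

A triangular bipyramid: V=5, E=9, F=6.
Attach a regular icosahedron (V=12, E=30, F=20) along a 3-gon: merge 3 vertices and 3 edges, delete both glued faces → V=14, E=36, F=24.
Attach a triangular bipyramid (V=5, E=9, F=6) along a 3-gon: merge 3 vertices and 3 edges, delete both glued faces → V=16, E=42, F=28.
Check: V − E + F = 16 − 42 + 28 = 2.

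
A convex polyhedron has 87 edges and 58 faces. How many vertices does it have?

31

Here V − E + F = 2.
V = 2 + E − F = 2 + 87 − 58 = 31.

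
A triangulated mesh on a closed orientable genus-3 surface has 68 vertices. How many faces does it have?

χ = 2 − 2·3 = -4, and every face is a triangle so 3F = 2E.
V − E + F = -4 with E = 3F/2 gives 68 − (3/2 − 1)·F = -4, so F = 144 and E = 216.

144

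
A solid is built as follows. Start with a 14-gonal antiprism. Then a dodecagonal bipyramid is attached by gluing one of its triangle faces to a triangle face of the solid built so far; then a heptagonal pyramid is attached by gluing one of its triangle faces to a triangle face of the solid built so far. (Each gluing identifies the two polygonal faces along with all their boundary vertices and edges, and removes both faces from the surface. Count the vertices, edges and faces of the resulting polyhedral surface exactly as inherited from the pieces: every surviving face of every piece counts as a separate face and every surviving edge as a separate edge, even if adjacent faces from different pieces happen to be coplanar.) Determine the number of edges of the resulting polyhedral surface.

A 14-gonal antiprism: V=28, E=56, F=30.
Attach a dodecagonal bipyramid (V=14, E=36, F=24) along a 3-gon: merge 3 vertices and 3 edges, delete both glued faces → V=39, E=89, F=52.
Attach a heptagonal pyramid (V=8, E=14, F=8) along a 3-gon: merge 3 vertices and 3 edges, delete both glued faces → V=44, E=100, F=58.
Check: V − E + F = 44 − 100 + 58 = 2.

100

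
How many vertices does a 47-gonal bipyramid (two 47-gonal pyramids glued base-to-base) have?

A bipyramid over an n-gon has 2n triangular faces and n + 2 vertices: V = 47 + 2 = 49, E = 3·47 = 141, F = 2·47 = 94.
Check: V − E + F = 49 − 141 + 94 = 2.

49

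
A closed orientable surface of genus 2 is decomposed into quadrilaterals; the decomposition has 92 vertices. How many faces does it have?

94

χ = 2 − 2·2 = -2, and every face is a square so 4F = 2E.
V − E + F = -2 with E = 4F/2 gives 92 − (4/2 − 1)·F = -2, so F = 94 and E = 188.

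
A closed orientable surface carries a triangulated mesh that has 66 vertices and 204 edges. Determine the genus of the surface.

Every face is a triangle and each edge borders two faces, so 3F = 2·204, giving F = 136.
χ = V − E + F = 66 − 204 + 136 = -2.
For a closed orientable surface χ = 2 − 2g, so g = (2 − (-2))/2 = 2.

2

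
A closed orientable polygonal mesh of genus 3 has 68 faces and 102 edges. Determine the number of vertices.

For a closed orientable surface of genus 3, χ = 2 − 2·3 = -4.
V = -4 + E − F = -4 + 102 − 68 = 30.

30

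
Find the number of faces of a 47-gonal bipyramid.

A bipyramid over an n-gon has 2n triangular faces and n + 2 vertices: V = 47 + 2 = 49, E = 3·47 = 141, F = 2·47 = 94.
Check: V − E + F = 49 − 141 + 94 = 2.

94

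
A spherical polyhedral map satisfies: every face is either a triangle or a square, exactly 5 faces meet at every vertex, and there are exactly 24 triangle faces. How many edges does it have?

40

Let x be the number of squares; then F = 24 + x.
Edge–face incidences: 2E = 3·24 + 4·x = 72 + 4x.
Every vertex has degree 5, so 5V = 2E.
Euler: V − E + F = 2 ⇒ (2E)/5 − E + (24 + x) = 2.
Multiply by 10: 2·(2E) − 5·(2E) + 10·(24 + x) = 20, i.e. 240 + 10x − 3·(72 + 4x) = 20.
Collecting terms: −2x + 24 = 20, so −2x = −4, so x = 2.
Then 2E = 72 + 4·2 = 80, so E = 40, V = 2E/5 = 16, F = 24 + 2 = 26.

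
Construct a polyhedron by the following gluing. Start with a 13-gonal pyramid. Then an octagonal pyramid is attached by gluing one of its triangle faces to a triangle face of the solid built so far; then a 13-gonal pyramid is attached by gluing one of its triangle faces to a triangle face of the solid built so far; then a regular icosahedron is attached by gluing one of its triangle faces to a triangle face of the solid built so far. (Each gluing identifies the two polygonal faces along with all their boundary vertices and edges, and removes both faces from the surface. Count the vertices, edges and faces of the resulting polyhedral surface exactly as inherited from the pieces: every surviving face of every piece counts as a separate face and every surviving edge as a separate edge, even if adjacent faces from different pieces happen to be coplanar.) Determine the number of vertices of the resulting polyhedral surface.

40

A 13-gonal pyramid: V=14, E=26, F=14.
Attach an octagonal pyramid (V=9, E=16, F=9) along a 3-gon: merge 3 vertices and 3 edges, delete both glued faces → V=20, E=39, F=21.
Attach a 13-gonal pyramid (V=14, E=26, F=14) along a 3-gon: merge 3 vertices and 3 edges, delete both glued faces → V=31, E=62, F=33.
Attach a regular icosahedron (V=12, E=30, F=20) along a 3-gon: merge 3 vertices and 3 edges, delete both glued faces → V=40, E=89, F=51.
Check: V − E + F = 40 − 89 + 51 = 2.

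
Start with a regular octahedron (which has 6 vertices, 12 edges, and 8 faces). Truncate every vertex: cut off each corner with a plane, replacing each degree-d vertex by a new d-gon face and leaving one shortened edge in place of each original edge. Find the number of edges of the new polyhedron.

Truncation replaces each original edge-end by a new vertex, so V′ = 2E = 24.
Each original edge survives, and each old vertex of degree d contributes d new edges; summing degrees gives Σd = 2E, so E′ = E + 2E = 3E = 36.
Each original face survives and each original vertex becomes one new face: F′ = F + V = 14.

36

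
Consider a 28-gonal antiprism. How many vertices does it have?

An antiprism on an n-gon has two n-gon caps and 2n triangles: V = 2·28 = 56, E = 4·28 = 112, F = 2·28 + 2 = 58.

56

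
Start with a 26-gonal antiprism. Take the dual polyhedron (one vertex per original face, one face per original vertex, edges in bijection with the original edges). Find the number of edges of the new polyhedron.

The base solid has V = 52, E = 104, F = 54.
The dual swaps V and F and preserves E: V′ = F = 54, E′ = E = 104, F′ = V = 52.

104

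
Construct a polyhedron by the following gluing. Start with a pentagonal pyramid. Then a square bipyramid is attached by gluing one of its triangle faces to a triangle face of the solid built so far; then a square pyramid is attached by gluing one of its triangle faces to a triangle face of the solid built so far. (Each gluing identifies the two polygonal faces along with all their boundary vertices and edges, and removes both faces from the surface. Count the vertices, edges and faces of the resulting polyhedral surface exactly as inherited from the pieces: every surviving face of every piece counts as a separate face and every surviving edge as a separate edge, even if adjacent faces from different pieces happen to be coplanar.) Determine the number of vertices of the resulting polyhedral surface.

11

A pentagonal pyramid: V=6, E=10, F=6.
Attach a square bipyramid (V=6, E=12, F=8) along a 3-gon: merge 3 vertices and 3 edges, delete both glued faces → V=9, E=19, F=12.
Attach a square pyramid (V=5, E=8, F=5) along a 3-gon: merge 3 vertices and 3 edges, delete both glued faces → V=11, E=24, F=15.
Check: V − E + F = 11 − 24 + 15 = 2.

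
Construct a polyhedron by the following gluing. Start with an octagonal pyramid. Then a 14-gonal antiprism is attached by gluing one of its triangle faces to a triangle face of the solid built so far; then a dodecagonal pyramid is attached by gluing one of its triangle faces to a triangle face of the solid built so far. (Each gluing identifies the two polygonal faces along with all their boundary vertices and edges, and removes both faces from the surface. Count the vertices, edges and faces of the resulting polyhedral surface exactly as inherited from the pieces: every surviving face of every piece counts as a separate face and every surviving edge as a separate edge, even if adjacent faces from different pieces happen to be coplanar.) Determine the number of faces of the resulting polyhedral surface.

48

An octagonal pyramid: V=9, E=16, F=9.
Attach a 14-gonal antiprism (V=28, E=56, F=30) along a 3-gon: merge 3 vertices and 3 edges, delete both glued faces → V=34, E=69, F=37.
Attach a dodecagonal pyramid (V=13, E=24, F=13) along a 3-gon: merge 3 vertices and 3 edges, delete both glued faces → V=44, E=90, F=48.
Check: V − E + F = 44 − 90 + 48 = 2.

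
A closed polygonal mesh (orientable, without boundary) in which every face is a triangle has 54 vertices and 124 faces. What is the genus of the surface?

5

Every face is a triangle, so 2E = 3·124 = 372, giving E = 186.
χ = V − E + F = 54 − 186 + 124 = -8.
For a closed orientable surface χ = 2 − 2g, so g = (2 − (-8))/2 = 5.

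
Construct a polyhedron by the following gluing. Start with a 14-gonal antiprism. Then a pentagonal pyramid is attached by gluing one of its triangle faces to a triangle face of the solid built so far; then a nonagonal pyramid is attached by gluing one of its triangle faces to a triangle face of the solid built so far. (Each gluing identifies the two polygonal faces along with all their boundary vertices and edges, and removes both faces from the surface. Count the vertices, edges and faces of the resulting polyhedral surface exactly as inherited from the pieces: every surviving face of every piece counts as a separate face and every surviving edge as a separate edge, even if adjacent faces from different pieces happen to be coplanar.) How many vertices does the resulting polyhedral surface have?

A 14-gonal antiprism: V=28, E=56, F=30.
Attach a pentagonal pyramid (V=6, E=10, F=6) along a 3-gon: merge 3 vertices and 3 edges, delete both glued faces → V=31, E=63, F=34.
Attach a nonagonal pyramid (V=10, E=18, F=10) along a 3-gon: merge 3 vertices and 3 edges, delete both glued faces → V=38, E=78, F=42.
Check: V − E + F = 38 − 78 + 42 = 2.

38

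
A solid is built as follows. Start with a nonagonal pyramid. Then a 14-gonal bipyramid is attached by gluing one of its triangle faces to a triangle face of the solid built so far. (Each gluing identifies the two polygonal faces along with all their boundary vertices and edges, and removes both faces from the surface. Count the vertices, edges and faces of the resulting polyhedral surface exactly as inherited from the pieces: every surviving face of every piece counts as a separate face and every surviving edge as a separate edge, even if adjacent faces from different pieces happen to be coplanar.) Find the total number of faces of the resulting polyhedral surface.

36

A nonagonal pyramid: V=10, E=18, F=10.
Attach a 14-gonal bipyramid (V=16, E=42, F=28) along a 3-gon: merge 3 vertices and 3 edges, delete both glued faces → V=23, E=57, F=36.
Check: V − E + F = 23 − 57 + 36 = 2.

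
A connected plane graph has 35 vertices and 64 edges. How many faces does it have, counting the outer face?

31

Euler's formula for a connected plane graph: V − E + F = 2, so F = 2 − 35 + 64 = 31.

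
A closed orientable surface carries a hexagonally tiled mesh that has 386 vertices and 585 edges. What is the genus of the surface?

Every face is a hexagon and each edge borders two faces, so 6F = 2·585, giving F = 195.
χ = V − E + F = 386 − 585 + 195 = -4.
For a closed orientable surface χ = 2 − 2g, so g = (2 − (-4))/2 = 3.

3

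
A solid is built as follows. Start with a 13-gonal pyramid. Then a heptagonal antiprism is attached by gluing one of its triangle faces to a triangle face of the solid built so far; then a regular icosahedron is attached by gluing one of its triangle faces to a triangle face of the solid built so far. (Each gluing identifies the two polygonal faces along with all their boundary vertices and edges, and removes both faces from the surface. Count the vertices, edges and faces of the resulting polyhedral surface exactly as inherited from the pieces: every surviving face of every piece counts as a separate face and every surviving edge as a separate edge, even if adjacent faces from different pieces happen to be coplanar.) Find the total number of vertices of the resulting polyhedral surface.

A 13-gonal pyramid: V=14, E=26, F=14.
Attach a heptagonal antiprism (V=14, E=28, F=16) along a 3-gon: merge 3 vertices and 3 edges, delete both glued faces → V=25, E=51, F=28.
Attach a regular icosahedron (V=12, E=30, F=20) along a 3-gon: merge 3 vertices and 3 edges, delete both glued faces → V=34, E=78, F=46.
Check: V − E + F = 34 − 78 + 46 = 2.

34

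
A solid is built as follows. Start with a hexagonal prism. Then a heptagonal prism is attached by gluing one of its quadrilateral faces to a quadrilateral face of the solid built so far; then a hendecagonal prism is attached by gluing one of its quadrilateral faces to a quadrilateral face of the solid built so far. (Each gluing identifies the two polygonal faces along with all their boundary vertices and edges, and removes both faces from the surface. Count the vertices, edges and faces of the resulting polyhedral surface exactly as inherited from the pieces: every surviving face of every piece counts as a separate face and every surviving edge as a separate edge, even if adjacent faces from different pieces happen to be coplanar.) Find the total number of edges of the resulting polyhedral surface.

A hexagonal prism: V=12, E=18, F=8.
Attach a heptagonal prism (V=14, E=21, F=9) along a 4-gon: merge 4 vertices and 4 edges, delete both glued faces → V=22, E=35, F=15.
Attach a hendecagonal prism (V=22, E=33, F=13) along a 4-gon: merge 4 vertices and 4 edges, delete both glued faces → V=40, E=64, F=26.
Check: V − E + F = 40 − 64 + 26 = 2.

64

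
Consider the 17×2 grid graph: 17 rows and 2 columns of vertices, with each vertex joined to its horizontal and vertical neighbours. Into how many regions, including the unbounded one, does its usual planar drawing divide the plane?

17

The grid has V = 17·2 = 34 vertices and E = 17·1 + 2·16 = 49 edges.
F = 2 − V + E = 2 − 34 + 49 = 17.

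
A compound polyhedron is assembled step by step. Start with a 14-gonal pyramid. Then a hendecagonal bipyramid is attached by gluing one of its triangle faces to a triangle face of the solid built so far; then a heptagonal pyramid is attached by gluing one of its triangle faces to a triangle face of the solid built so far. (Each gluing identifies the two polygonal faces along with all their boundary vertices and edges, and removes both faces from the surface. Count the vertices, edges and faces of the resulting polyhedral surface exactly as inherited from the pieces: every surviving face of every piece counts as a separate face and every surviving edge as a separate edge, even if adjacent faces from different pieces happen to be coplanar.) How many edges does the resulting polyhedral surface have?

A 14-gonal pyramid: V=15, E=28, F=15.
Attach a hendecagonal bipyramid (V=13, E=33, F=22) along a 3-gon: merge 3 vertices and 3 edges, delete both glued faces → V=25, E=58, F=35.
Attach a heptagonal pyramid (V=8, E=14, F=8) along a 3-gon: merge 3 vertices and 3 edges, delete both glued faces → V=30, E=69, F=41.
Check: V − E + F = 30 − 69 + 41 = 2.

69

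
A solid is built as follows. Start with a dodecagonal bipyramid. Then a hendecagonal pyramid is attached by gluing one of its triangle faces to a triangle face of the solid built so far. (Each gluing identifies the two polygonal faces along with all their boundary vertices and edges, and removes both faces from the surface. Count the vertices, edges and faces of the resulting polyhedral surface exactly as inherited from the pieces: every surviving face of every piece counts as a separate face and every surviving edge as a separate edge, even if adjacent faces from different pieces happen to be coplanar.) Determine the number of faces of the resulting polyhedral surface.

34

A dodecagonal bipyramid: V=14, E=36, F=24.
Attach a hendecagonal pyramid (V=12, E=22, F=12) along a 3-gon: merge 3 vertices and 3 edges, delete both glued faces → V=23, E=55, F=34.
Check: V − E + F = 23 − 55 + 34 = 2.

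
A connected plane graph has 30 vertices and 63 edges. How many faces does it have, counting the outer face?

Euler's formula for a connected plane graph: V − E + F = 2, so F = 2 − 30 + 63 = 35.

35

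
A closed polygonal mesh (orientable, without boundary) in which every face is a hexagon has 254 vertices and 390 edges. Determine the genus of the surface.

4

Every face is a hexagon and each edge borders two faces, so 6F = 2·390, giving F = 130.
χ = V − E + F = 254 − 390 + 130 = -6.
For a closed orientable surface χ = 2 − 2g, so g = (2 − (-6))/2 = 4.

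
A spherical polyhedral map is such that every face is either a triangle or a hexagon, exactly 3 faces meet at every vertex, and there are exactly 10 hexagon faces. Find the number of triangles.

4

Let x be the number of triangles; then F = 10 + x.
Edge–face incidences: 2E = 6·10 + 3·x = 60 + 3x.
Every vertex has degree 3, so 3V = 2E.
Euler: V − E + F = 2 ⇒ (2E)/3 − E + (10 + x) = 2.
Multiply by 6: 2·(2E) − 3·(2E) + 6·(10 + x) = 12, i.e. 60 + 6x − (60 + 3x) = 12.
Collecting terms: 3x = 12, so x = 4.
Then 2E = 60 + 3·4 = 72, so E = 36, V = 2E/3 = 24, F = 10 + 4 = 14.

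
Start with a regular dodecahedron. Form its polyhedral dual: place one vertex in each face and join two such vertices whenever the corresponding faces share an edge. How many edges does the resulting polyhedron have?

30

The base solid has V = 20, E = 30, F = 12.
The dual swaps V and F and preserves E: V′ = F = 12, E′ = E = 30, F′ = V = 20.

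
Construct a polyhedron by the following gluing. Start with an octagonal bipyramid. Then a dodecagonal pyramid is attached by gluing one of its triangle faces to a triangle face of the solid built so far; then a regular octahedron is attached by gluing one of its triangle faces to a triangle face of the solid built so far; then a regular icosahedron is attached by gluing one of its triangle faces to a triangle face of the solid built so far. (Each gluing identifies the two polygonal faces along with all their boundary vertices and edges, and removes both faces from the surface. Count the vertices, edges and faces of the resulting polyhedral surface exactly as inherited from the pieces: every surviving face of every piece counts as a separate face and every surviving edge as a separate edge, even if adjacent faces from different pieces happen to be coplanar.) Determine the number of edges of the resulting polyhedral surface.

An octagonal bipyramid: V=10, E=24, F=16.
Attach a dodecagonal pyramid (V=13, E=24, F=13) along a 3-gon: merge 3 vertices and 3 edges, delete both glued faces → V=20, E=45, F=27.
Attach a regular octahedron (V=6, E=12, F=8) along a 3-gon: merge 3 vertices and 3 edges, delete both glued faces → V=23, E=54, F=33.
Attach a regular icosahedron (V=12, E=30, F=20) along a 3-gon: merge 3 vertices and 3 edges, delete both glued faces → V=32, E=81, F=51.
Check: V − E + F = 32 − 81 + 51 = 2.

81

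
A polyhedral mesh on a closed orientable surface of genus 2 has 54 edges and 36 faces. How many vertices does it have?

For a closed orientable surface of genus 2, χ = 2 − 2·2 = -2.
V = -2 + E − F = -2 + 54 − 36 = 16.

16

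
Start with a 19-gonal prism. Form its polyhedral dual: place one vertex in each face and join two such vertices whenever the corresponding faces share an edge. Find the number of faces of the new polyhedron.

38

The base solid has V = 38, E = 57, F = 21.
The dual swaps V and F and preserves E: V′ = F = 21, E′ = E = 57, F′ = V = 38.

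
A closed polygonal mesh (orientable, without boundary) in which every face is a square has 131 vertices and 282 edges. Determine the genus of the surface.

6

Every face is a square and each edge borders two faces, so 4F = 2·282, giving F = 141.
χ = V − E + F = 131 − 282 + 141 = -10.
For a closed orientable surface χ = 2 − 2g, so g = (2 − (-10))/2 = 6.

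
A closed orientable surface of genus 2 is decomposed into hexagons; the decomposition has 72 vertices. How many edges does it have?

111

χ = 2 − 2·2 = -2, and every face is a hexagon so 6F = 2E.
V − E + F = -2 with E = 6F/2 gives 72 − (6/2 − 1)·F = -2, so F = 37 and E = 111.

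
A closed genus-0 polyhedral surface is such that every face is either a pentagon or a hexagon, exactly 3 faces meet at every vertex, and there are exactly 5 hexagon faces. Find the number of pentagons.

Let x be the number of pentagons; then F = 5 + x.
Edge–face incidences: 2E = 6·5 + 5·x = 30 + 5x.
Every vertex has degree 3, so 3V = 2E.
Euler: V − E + F = 2 ⇒ (2E)/3 − E + (5 + x) = 2.
Multiply by 6: 2·(2E) − 3·(2E) + 6·(5 + x) = 12, i.e. 30 + 6x − (30 + 5x) = 12.
Collecting terms: x = 12.
Then 2E = 30 + 5·12 = 90, so E = 45, V = 2E/3 = 30, F = 5 + 12 = 17.

12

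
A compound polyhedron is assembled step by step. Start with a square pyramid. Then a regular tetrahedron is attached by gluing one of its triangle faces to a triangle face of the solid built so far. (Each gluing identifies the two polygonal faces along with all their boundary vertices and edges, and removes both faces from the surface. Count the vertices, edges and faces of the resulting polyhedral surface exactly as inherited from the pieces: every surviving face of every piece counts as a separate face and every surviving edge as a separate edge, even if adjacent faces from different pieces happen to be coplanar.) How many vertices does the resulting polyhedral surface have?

A square pyramid: V=5, E=8, F=5.
Attach a regular tetrahedron (V=4, E=6, F=4) along a 3-gon: merge 3 vertices and 3 edges, delete both glued faces → V=6, E=11, F=7.
Check: V − E + F = 6 − 11 + 7 = 2.

6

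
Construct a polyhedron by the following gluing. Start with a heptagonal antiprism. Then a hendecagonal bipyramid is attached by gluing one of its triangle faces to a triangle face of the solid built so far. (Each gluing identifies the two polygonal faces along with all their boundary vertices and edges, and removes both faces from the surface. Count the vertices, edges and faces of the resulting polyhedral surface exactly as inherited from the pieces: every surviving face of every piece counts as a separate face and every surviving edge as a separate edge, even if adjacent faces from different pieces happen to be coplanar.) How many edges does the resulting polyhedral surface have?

A heptagonal antiprism: V=14, E=28, F=16.
Attach a hendecagonal bipyramid (V=13, E=33, F=22) along a 3-gon: merge 3 vertices and 3 edges, delete both glued faces → V=24, E=58, F=36.
Check: V − E + F = 24 − 58 + 36 = 2.

58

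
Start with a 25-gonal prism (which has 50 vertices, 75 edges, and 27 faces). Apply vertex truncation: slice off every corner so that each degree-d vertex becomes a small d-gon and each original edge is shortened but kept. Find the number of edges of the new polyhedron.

225

Truncation replaces each original edge-end by a new vertex, so V′ = 2E = 150.
Each original edge survives, and each old vertex of degree d contributes d new edges; summing degrees gives Σd = 2E, so E′ = E + 2E = 3E = 225.
Each original face survives and each original vertex becomes one new face: F′ = F + V = 77.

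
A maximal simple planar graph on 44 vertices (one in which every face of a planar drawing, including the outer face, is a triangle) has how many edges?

In a plane triangulation 3F = 2E and V − E + F = 2, so E = 3V − 6 = 3·44 − 6 = 126.

126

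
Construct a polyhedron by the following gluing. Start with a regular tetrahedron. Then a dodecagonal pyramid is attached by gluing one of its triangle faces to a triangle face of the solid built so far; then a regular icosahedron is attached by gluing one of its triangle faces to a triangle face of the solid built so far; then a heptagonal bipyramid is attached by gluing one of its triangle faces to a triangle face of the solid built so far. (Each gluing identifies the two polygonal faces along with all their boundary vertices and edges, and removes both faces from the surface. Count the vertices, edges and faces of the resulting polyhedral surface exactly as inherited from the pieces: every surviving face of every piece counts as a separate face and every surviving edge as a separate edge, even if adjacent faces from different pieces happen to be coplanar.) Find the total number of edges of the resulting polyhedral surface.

72

A regular tetrahedron: V=4, E=6, F=4.
Attach a dodecagonal pyramid (V=13, E=24, F=13) along a 3-gon: merge 3 vertices and 3 edges, delete both glued faces → V=14, E=27, F=15.
Attach a regular icosahedron (V=12, E=30, F=20) along a 3-gon: merge 3 vertices and 3 edges, delete both glued faces → V=23, E=54, F=33.
Attach a heptagonal bipyramid (V=9, E=21, F=14) along a 3-gon: merge 3 vertices and 3 edges, delete both glued faces → V=29, E=72, F=45.
Check: V − E + F = 29 − 72 + 45 = 2.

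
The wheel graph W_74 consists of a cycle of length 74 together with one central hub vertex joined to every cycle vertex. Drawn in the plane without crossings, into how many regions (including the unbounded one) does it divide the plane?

75

W_74 has V = 74 + 1 = 75 vertices and E = 2·74 = 148 edges.
By Euler's formula F = 2 − V + E = 2 − 75 + 148 = 75.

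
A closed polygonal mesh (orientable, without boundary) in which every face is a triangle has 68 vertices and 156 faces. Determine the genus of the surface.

Every face is a triangle, so 2E = 3·156 = 468, giving E = 234.
χ = V − E + F = 68 − 234 + 156 = -10.
For a closed orientable surface χ = 2 − 2g, so g = (2 − (-10))/2 = 6.

6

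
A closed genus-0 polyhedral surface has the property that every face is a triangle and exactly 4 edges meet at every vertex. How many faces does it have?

8

Each face has 3 edges and each edge borders two faces, so 2E = 3F.
Each vertex has degree 4, so 4V = 2E and hence V = 3F/4.
Euler: V − E + F = 2 ⇒ (3F/4) − (3F/2) + F = 2.
Multiply by 8: (6 − 12 + 8)F = 16, i.e. 2F = 16.
So F = 8, E = 3·8/2 = 12, V = 3·8/4 = 6.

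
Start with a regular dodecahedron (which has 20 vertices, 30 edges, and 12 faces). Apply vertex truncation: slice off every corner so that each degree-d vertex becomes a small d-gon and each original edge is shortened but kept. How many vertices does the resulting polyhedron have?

60

Truncation replaces each original edge-end by a new vertex, so V′ = 2E = 60.
Each original edge survives, and each old vertex of degree d contributes d new edges; summing degrees gives Σd = 2E, so E′ = E + 2E = 3E = 90.
Each original face survives and each original vertex becomes one new face: F′ = F + V = 32.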